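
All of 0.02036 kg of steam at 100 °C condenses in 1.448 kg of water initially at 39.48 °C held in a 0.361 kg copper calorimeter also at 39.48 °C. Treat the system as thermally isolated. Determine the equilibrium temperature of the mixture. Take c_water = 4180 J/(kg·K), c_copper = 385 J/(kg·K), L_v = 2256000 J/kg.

Sum of m c ΔT and latent-heat terms is zero:
steam→water at 100 °C releases m L_v = 0.02036×2256000 = 45932; condensed water 100 °C→T: 85.1(T − 100); water warms: 1.448×4180×(T − 39.48) = 6052.6(T − 39.48); copper cup: 0.361×385×(T − 39.48) = 138.98(T − 39.48)
6276.7 T = 45932 + 8510.5 + 244445 = 298888
T ≈ 47.62 °C (< 100 °C, so full condensation is consistent).

T_f ≈ 47.6 °C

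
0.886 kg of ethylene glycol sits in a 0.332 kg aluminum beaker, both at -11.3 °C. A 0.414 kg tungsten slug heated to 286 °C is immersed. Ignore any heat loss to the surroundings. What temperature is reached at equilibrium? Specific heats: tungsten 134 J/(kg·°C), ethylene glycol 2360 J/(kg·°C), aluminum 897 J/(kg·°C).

Setting the total heat transfer to zero:
0.414×134×(T − 286) + 0.886×2360×(T − (-11.3)) + 0.332×897×(T − (-11.3)) = 0
55.48(T − 286) + 2091(T − (-11.3)) + 297.8(T − (-11.3)) = 0
2444.2 T = -11127
T = -11127 / 2444.2 = -4.55 °C

T_f ≈ -4.6 °C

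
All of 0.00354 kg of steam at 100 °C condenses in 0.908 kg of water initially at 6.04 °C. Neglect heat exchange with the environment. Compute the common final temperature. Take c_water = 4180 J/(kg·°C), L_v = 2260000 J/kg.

T_f ≈ 8.5 °C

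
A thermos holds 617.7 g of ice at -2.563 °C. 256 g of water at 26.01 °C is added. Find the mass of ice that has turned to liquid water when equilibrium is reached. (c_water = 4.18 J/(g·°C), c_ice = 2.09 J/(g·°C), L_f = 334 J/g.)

m_melted ≈ 73.4 g

Cooling the water to 0 °C releases 256·4.18·26.01 = 27833 J.
Of that, 617.7·2.09·2.563 = 3308.8 J goes to bring the ice to 0 °C, leaving 24524 J.
Fully melting the ice requires m_ice L_f = 617.7·334 = 206312 J.
Since 24524 < 206312 J, not all the ice melts; equilibrium is at 0 °C.
m_melted·334 = 24524  ⇒  m_melted ≈ 73.43 g.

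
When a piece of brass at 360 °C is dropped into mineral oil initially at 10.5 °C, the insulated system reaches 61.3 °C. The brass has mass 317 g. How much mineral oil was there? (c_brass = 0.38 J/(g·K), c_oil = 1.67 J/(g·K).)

m ≈ 424 g

Conservation of energy gives ΣQ = 0:
317·0.38·(61.3 − 360) + m·1.67·(61.3 − 10.5) = 0
84.84 m = 35981
m = 35981/84.84 ≈ 424.1 g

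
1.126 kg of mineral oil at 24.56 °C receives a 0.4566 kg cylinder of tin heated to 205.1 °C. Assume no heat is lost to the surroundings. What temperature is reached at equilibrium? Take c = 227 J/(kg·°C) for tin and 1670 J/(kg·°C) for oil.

T_f ≈ 34.0 °C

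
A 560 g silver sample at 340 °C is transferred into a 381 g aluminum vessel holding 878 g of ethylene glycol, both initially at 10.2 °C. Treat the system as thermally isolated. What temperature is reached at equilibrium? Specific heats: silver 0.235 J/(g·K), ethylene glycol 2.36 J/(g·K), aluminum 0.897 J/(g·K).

T_f ≈ 27.3 °C

Net heat exchanged in the isolated system is zero:
560×0.235×(T − 340) + 878×2.36×(T − 10.2) + 381×0.897×(T − 10.2) = 0
131.6(T − 340) + 2072.1(T − 10.2) + 341.76(T − 10.2) = 0
2545.4 T = 69365
T = 69365 / 2545.4 = 27.3 °C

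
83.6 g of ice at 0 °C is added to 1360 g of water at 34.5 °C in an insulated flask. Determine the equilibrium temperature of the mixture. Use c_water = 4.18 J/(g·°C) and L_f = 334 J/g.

Net heat exchanged in the isolated system is zero:
latent heat to melt: 83.6×334 = 27922
  meltwater 0→T: 83.6×4.18×T = 349.45 T
  water cools: 1360×4.18×(T − 34.5) = 5684.8(T − 34.5)
6034.2 T = 196126 − 27922 = 168203
T ≈ 27.87 °C. Since T > 0 °C, the all-ice-melts assumption holds.

T_f ≈ 27.9 °C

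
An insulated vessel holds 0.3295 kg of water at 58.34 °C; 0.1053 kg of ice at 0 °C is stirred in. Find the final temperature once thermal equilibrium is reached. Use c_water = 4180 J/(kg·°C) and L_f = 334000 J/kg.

T_f ≈ 24.9 °C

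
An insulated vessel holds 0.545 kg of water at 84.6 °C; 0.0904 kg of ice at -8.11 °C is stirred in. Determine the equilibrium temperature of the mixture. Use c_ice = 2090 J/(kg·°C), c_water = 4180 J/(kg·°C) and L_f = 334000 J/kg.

Setting the total heat transfer to zero:
warm ice to 0 °C: 0.0904×2090×(0 − (-8.11)) = 1532.3; melt ice: 0.0904×334000 = 30194; warm the meltwater: 377.87 T; water cools: 0.545×4180×(T − 84.6) = 2278.1(T − 84.6)
2656 T = 192727 − 31726 = 161001
T ≈ 60.62 °C (positive, so assuming full melt was valid).

T_f ≈ 60.6 °C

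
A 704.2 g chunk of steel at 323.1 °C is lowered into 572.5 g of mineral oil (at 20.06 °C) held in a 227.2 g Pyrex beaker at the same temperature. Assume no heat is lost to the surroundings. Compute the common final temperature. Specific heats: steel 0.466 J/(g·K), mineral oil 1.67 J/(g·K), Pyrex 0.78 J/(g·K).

T_f ≈ 88.1 °C

Energy conservation, ΣQ = 0:
704.2*0.466*(T − 323.1) + 572.5*1.67*(T − 20.06) + 227.2*0.78*(T − 20.06) = 0
1461.4 T = 128761
T = 128761/1461.4 ≈ 88.11 °C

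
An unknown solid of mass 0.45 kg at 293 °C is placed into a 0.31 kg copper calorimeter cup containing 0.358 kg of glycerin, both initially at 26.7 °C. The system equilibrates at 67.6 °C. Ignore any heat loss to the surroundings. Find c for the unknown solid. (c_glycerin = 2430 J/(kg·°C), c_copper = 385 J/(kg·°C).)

Conservation of energy gives ΣQ = 0:
0.45×c×(67.6 − 293) + 0.358×2430×(67.6 − 26.7) + 0.31×385×(67.6 − 26.7) = 0
-101.43 c = -40462
c = -40462/-101.43 ≈ 398.9 J/(kg·°C)

c ≈ 399 J/(kg·°C)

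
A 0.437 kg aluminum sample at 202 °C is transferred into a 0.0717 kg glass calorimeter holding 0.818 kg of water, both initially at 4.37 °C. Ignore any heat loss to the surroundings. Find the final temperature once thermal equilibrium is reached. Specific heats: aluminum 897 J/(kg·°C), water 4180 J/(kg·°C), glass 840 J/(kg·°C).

T_f ≈ 24.4 °C

T_f is the heat-capacity-weighted average of the initial temperatures:
T_f = (391.99*202 + 3419.2*4.37 + 60.23*4.37) / (391.99 + 3419.2 + 60.23)
    = 94387 / 3871.5 ≈ 24.38 °C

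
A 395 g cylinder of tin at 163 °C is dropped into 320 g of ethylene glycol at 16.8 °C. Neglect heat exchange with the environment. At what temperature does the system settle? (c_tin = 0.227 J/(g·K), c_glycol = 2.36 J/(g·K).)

Let T be the final temperature. ΣQ_i = 0:
395×0.227×(T − 163) + 320×2.36×(T − 16.8) = 0
89.67(T − 163) + 755.2(T − 16.8) = 0
844.86 T = 27303
T = 27303/844.86 ≈ 32.32 °C

T_f ≈ 32.3 °C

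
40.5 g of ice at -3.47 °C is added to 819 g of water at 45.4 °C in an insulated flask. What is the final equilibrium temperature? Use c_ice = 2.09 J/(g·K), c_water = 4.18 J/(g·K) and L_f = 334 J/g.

T_f ≈ 39.4 °C

Heat gained plus heat lost sum to zero:
warm ice to 0 °C: 40.5·2.09·(0 − (-3.47)) = 293.72; fusion: m_ice L_f = 40.5·334 = 13527; meltwater 0→T: 40.5·4.18·T = 169.29 T; water cools: 819·4.18·(T − 45.4) = 3423.4(T − 45.4)
3592.7 T = 155423 − 13821 = 141603
T ≈ 39.41 °C. Since T > 0 °C, the all-ice-melts assumption holds.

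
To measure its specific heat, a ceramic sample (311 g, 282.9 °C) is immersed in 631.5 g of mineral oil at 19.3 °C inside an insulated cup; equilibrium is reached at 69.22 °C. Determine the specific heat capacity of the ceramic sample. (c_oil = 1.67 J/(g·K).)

c ≈ 0.792 J/(g·K)

Heat lost by the ceramic sample = heat gained by the oil:
311×c×(282.9 − 69.22) = 631.5×1.67×(69.22 − 19.3)
66454 c = 52646  ⇒  c ≈ 0.7922 J/(g·K)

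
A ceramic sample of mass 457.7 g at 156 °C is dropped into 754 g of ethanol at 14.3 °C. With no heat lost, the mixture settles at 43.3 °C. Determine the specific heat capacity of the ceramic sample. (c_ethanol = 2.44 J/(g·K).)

Let T be the final temperature. ΣQ_i = 0:
457.7·c·(43.3 − 156) + 754·2.44·(43.3 − 14.3) = 0
-51583 c = -53353
c = -53353/-51583 ≈ 1.034 J/(g·K)

c ≈ 1.03 J/(g·K)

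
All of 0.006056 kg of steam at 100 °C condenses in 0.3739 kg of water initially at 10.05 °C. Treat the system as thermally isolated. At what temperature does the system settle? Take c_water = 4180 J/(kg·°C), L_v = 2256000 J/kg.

Energy conservation, ΣQ = 0:
steam→water at 100 °C releases m L_v = 0.006056×2256000 = 13662; condensed water 100 °C→T: 25.31(T − 100); original water: 1562.9(T − 10.05)
1588.2 T = 13662 + 2531.4 + 15707 = 31901
T ≈ 20.09 °C (< 100 °C, so full condensation is consistent).

T_f ≈ 20.1 °C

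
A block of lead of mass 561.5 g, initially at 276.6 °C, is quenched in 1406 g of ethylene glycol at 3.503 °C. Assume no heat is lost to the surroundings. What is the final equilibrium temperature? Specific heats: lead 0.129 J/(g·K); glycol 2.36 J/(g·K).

T_f ≈ 9.3 °C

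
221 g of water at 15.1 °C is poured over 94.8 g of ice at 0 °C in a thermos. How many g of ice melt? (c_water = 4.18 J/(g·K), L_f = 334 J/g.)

m_melted ≈ 41.8 g

Water can give up m c ΔT = 221×4.18×15.1 = 13949 J before reaching 0 °C.
Fully melting the ice requires m_ice L_f = 94.8×334 = 31663 J.
That's not enough to melt it all — equilibrium is at 0 °C with ice remaining.
Mass melted = 13949/334 ≈ 41.76 g.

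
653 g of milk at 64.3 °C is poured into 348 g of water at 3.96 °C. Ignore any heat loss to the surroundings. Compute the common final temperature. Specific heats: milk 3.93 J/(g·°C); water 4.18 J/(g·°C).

T_f ≈ 42.5 °C

T_f is the heat-capacity-weighted average of the initial temperatures:
T_f = (2566.3×64.3 + 1454.6×3.96) / (2566.3 + 1454.6)
    = 170773 / 4020.9 ≈ 42.47 °C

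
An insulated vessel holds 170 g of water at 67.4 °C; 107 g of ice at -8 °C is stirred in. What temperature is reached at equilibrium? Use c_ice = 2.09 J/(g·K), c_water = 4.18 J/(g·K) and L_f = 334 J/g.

T_f ≈ 9.0 °C

Conservation of energy gives ΣQ = 0:
ice -8→0 °C: 107×2.09×8 = 1789
  melt ice: 107×334 = 35738
  warm the meltwater: 447.26 T
  water: 710.6(T − 67.4)
1157.9 T = 47894 − 37527 = 10367
T ≈ 8.95 °C. Since T > 0 °C, the all-ice-melts assumption holds.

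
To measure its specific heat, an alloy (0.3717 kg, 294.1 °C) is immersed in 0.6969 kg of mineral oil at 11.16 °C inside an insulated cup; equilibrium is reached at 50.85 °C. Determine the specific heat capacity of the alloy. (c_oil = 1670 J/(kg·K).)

c ≈ 511 J/(kg·K)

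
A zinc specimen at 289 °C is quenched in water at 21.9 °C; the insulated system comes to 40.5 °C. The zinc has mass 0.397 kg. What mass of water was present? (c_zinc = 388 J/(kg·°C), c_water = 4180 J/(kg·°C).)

m ≈ 0.492 kg

Heat lost by the zinc = heat gained by the water:
0.397×388×(289 − 40.5) = m×4180×(40.5 − 21.9)
77748 m = 38278  ⇒  m ≈ 0.4923 kg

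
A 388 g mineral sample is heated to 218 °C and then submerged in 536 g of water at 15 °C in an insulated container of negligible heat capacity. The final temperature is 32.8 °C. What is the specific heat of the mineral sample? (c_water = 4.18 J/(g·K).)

c ≈ 0.555 J/(g·K)

Energy conservation, ΣQ = 0:
388·c·(32.8 − 218) + 536·4.18·(32.8 − 15) = 0
-71858 c = -39881
c = -39881/-71858 ≈ 0.555 J/(g·K)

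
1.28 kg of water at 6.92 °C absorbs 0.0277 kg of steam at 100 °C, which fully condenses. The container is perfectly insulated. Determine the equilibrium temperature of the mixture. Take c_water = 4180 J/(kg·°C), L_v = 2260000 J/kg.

T_f ≈ 20.3 °C

Let T be the final temperature. ΣQ_i = 0:
condense steam: −0.0277×2260000 = −62602
  condensate cools 100→T: 0.0277×4180×(T − 100) = 115.79(T − 100)
  original water: 5350.4(T − 6.92)
5466.2 T = 62602 + 11579 + 37025 = 111205
T ≈ 20.34 °C, under the boiling point, so the assumption holds.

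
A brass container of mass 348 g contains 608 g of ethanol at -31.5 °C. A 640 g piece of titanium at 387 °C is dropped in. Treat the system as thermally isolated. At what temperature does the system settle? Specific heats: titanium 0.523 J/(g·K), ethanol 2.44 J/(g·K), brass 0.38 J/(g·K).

Heat gained plus heat lost sum to zero:
640*0.523*(T − 387) + 608*2.44*(T − (-31.5)) + 348*0.38*(T − (-31.5)) = 0
1950.5 T = 78640
T ≈ 40.32 °C

T_f ≈ 40.3 °C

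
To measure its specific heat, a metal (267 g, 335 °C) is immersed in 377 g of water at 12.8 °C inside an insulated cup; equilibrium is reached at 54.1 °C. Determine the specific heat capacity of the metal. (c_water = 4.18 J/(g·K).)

c ≈ 0.868 J/(g·K)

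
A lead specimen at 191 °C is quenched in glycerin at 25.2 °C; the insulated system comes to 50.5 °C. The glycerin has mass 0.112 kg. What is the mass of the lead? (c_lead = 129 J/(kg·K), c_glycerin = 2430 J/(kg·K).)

m ≈ 0.38 kg

Heat gained plus heat lost sum to zero:
m·129·(50.5 − 191) + 0.112·2430·(50.5 − 25.2) = 0
-18124 m = -6885.6
m = -6885.6/-18124 ≈ 0.3799 kg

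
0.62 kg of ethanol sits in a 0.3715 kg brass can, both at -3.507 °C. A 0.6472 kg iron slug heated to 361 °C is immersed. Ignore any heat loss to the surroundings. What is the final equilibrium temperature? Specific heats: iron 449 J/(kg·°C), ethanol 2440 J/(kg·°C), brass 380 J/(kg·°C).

T_f ≈ 51.0 °C

Let T be the final temperature. ΣQ_i = 0:
0.6472×449×(T − 361) + 0.62×2440×(T − (-3.507)) + 0.3715×380×(T − (-3.507)) = 0
290.59(T − 361) + 1512.8(T − (-3.507)) + 141.17(T − (-3.507)) = 0
1944.6 T = 99104
T = 99104/1944.6 ≈ 50.96 °C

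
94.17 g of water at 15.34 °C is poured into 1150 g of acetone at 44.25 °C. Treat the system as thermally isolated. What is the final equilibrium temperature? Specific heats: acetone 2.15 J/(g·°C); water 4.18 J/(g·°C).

Conservation of energy gives ΣQ = 0:
1150·2.15·(T − 44.25) + 94.17·4.18·(T − 15.34) = 0
(2472.5 + 393.63) T = 2472.5·44.25 + 393.63·15.34
T = 115446 / 2866.1 = 40.3 °C

T_f ≈ 40.3 °C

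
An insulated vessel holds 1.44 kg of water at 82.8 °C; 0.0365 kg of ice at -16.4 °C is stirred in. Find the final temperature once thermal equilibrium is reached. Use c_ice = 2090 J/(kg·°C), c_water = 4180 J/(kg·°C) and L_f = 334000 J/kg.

T_f ≈ 78.6 °C

Taking heat into each body as positive, Σ m c ΔT = 0:
ice -16.4→0 °C: 0.0365·2090·16.4 = 1251.1; fusion: m_ice L_f = 0.0365·334000 = 12191; warm the meltwater: 152.57 T; water cools: 1.44·4180·(T − 82.8) = 6019.2(T − 82.8)
6171.8 T = 498390 − 13442 = 484948
T ≈ 78.58 °C — above 0 °C, consistent with complete melting.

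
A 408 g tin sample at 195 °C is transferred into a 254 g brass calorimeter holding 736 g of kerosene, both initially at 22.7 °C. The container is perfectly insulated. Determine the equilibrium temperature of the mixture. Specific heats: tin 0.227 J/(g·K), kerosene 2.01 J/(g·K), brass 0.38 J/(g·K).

T_f ≈ 32.3 °C

T_f = Σ m_i c_i T_i / Σ m_i c_i:
T_f = (92.62×195 + 1479.4×22.7 + 96.52×22.7) / (92.62 + 1479.4 + 96.52)
    = 53833 / 1668.5 ≈ 32.26 °C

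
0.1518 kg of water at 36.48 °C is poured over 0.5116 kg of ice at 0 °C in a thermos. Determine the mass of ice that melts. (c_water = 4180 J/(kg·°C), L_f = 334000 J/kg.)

Water can give up m c ΔT = 0.1518·4180·36.48 = 23147 J before reaching 0 °C.
Melting all 0.5116 kg of ice would need 0.5116·334000 = 170874 J.
23147 J < 170874 J, so only part of the ice melts and the system sits at 0 °C.
m_melted·334000 = 23147  ⇒  m_melted ≈ 0.0693 kg.

m_melted ≈ 0.0693 kg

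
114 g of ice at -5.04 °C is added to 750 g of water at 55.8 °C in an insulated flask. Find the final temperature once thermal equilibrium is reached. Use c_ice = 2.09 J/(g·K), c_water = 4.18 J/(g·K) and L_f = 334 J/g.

T_f ≈ 37.6 °C

Let T be the final temperature. ΣQ_i = 0:
warm ice to 0 °C: 114·2.09·(0 − (-5.04)) = 1200.8; latent heat to melt: 114·334 = 38076; warm the meltwater: 476.52 T; water: 3135(T − 55.8)
3611.5 T = 174933 − 39277 = 135656
T ≈ 37.56 °C (positive, so assuming full melt was valid).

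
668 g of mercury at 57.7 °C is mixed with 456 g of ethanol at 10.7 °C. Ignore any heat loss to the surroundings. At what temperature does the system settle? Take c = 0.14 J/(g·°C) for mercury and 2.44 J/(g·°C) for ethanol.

T_f ≈ 14.3 °C

T_f = Σ m_i c_i T_i / Σ m_i c_i:
T_f = (93.52·57.7 + 1112.6·10.7) / (93.52 + 1112.6)
    = 17301 / 1206.2 ≈ 14.34 °C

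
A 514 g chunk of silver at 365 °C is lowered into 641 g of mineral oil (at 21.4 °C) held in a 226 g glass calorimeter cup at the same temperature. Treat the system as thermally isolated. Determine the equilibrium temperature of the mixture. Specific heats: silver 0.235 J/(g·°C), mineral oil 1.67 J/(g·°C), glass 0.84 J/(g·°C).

Let T be the final temperature. ΣQ_i = 0:
514×0.235×(T − 365) + 641×1.67×(T − 21.4) + 226×0.84×(T − 21.4) = 0
(120.79 + 1070.5 + 189.84) T = 120.79×365 + 1070.5×21.4 + 189.84×21.4
T ≈ 51.45 °C

T_f ≈ 51.5 °C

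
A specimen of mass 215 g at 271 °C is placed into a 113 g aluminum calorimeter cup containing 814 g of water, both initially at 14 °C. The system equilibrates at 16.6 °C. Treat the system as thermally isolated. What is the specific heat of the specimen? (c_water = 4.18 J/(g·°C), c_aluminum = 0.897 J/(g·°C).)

Conservation of energy gives ΣQ = 0:
215·c·(16.6 − 271) + 814·4.18·(16.6 − 14) + 113·0.897·(16.6 − 14) = 0
-54696 c = -9110.1
c = -9110.1/-54696 ≈ 0.1666 J/(g·°C)

c ≈ 0.167 J/(g·°C)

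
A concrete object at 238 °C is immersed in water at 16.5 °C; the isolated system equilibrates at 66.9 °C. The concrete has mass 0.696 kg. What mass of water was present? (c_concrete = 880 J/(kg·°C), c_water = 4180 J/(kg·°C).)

m ≈ 0.497 kg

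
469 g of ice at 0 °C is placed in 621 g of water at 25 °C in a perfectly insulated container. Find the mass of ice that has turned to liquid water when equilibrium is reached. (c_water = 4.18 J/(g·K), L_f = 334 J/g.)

Heat available from the water dropping to 0 °C: 621×4.18×25 = 64894 J.
Fully melting the ice requires m_ice L_f = 469×334 = 156646 J.
Since 64894 < 156646 J, not all the ice melts; equilibrium is at 0 °C.
Mass melted = 64894/334 ≈ 194.3 g.

m_melted ≈ 194 g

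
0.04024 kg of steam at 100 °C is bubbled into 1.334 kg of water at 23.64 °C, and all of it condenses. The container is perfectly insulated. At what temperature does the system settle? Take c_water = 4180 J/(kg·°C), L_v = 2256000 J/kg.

Setting the total heat transfer to zero:
latent heat released on condensation: 0.04024×2256000 = 90781
  condensate cools 100→T: 0.04024×4180×(T − 100) = 168.2(T − 100)
  original water: 5576.1(T − 23.64)
5744.3 T = 90781 + 16820 + 131819 = 239421
T ≈ 41.68 °C (< 100 °C, so full condensation is consistent).

T_f ≈ 41.7 °C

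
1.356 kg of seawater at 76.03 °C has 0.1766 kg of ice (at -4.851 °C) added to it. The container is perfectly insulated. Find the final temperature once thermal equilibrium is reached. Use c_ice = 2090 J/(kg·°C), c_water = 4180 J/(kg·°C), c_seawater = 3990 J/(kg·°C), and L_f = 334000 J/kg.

T_f ≈ 57.0 °C

Sum of m c ΔT and latent-heat terms is zero:
warm ice to 0 °C: 0.1766·2090·(0 − (-4.851)) = 1790.5
  melt ice: 0.1766·334000 = 58984
  warm the meltwater: 738.19 T
  seawater: 5410.4(T − 76.03)
6148.6 T = 411356 − 60775 = 350581
T ≈ 57.02 °C — above 0 °C, consistent with complete melting.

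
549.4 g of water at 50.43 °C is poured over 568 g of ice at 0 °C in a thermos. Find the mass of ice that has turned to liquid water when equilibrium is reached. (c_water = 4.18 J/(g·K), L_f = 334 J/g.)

Water can give up m c ΔT = 549.4×4.18×50.43 = 115812 J before reaching 0 °C.
To melt every bit of ice: 568×334 = 189712 J.
Since 115812 < 189712 J, not all the ice melts; equilibrium is at 0 °C.
m_melted×334 = 115812  ⇒  m_melted ≈ 346.7 g.

m_melted ≈ 347 g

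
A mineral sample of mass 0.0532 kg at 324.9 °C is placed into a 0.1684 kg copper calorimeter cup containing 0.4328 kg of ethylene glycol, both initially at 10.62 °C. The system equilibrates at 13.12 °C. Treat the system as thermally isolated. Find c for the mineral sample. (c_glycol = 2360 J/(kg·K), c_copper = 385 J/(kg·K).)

c ≈ 164 J/(kg·K)

Setting the total heat transfer to zero:
0.0532·c·(13.12 − 324.9) + 0.4328·2360·(13.12 − 10.62) + 0.1684·385·(13.12 − 10.62) = 0
-16.59 c = -2715.6
c = -2715.6/-16.59 ≈ 163.7 J/(kg·K)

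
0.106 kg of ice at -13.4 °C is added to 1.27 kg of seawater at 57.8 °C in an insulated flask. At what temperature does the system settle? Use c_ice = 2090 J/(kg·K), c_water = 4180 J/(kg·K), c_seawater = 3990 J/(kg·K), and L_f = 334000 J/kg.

T_f ≈ 46.2 °C

Energy balance with sensible and latent terms:
ice -13.4→0 °C: 0.106·2090·13.4 = 2968.6; latent heat to melt: 0.106·334000 = 35404; warm the meltwater: 443.08 T; seawater cools: 1.27·3990·(T − 57.8) = 5067.3(T − 57.8)
5510.4 T = 292890 − 38373 = 254517
T ≈ 46.19 °C. Since T > 0 °C, the all-ice-melts assumption holds.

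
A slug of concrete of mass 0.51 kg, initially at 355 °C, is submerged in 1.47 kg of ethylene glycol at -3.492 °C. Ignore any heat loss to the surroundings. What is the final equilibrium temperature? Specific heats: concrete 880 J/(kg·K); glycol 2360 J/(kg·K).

T_f ≈ 37.6 °C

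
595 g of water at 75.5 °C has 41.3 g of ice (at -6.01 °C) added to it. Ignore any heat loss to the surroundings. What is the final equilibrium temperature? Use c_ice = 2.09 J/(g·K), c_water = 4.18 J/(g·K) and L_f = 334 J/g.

T_f ≈ 65.2 °C

Heat gained plus heat lost sum to zero:
warm ice to 0 °C: 41.3×2.09×(0 − (-6.01)) = 518.77; latent heat to melt: 41.3×334 = 13794; meltwater 0→T: 41.3×4.18×T = 172.63 T; water: 2487.1(T − 75.5)
2659.7 T = 187776 − 14313 = 173463
T ≈ 65.22 °C — above 0 °C, consistent with complete melting.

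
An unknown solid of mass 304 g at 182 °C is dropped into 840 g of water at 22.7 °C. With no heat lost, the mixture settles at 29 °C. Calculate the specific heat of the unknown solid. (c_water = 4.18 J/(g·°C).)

c ≈ 0.476 J/(g·°C)

Taking heat into each body as positive, Σ m c ΔT = 0:
304·c·(29 − 182) + 840·4.18·(29 − 22.7) = 0
-46512 c = -22121
c = -22121/-46512 ≈ 0.4756 J/(g·°C)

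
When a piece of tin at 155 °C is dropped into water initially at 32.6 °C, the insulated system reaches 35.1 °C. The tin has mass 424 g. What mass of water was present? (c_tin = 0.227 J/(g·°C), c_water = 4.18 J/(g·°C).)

Heat lost by the tin = heat gained by the water:
424·0.227·(155 − 35.1) = m·4.18·(35.1 − 32.6)
10.45 m = 11540  ⇒  m ≈ 1104 g

m ≈ 1100 g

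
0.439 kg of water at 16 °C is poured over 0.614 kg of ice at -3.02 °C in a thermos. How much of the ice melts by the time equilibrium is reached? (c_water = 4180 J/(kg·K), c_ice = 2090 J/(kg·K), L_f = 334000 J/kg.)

m_melted ≈ 0.0763 kg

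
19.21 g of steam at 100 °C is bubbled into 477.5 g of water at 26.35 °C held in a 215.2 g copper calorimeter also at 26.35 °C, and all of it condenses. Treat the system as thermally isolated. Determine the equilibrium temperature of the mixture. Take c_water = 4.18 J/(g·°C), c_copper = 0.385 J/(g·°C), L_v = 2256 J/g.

T_f ≈ 49.2 °C

Net heat exchanged in the isolated system is zero:
condense steam: −19.21·2256 = −43338; condensate cools 100→T: 19.21·4.18·(T − 100) = 80.3(T − 100); original water: 1995.9(T − 26.35); copper cup: 215.2·0.385·(T − 26.35) = 82.85(T − 26.35)
2159.1 T = 43338 + 8029.8 + 54776 = 106144
T ≈ 49.16 °C — below 100 °C, confirming all the steam condensed.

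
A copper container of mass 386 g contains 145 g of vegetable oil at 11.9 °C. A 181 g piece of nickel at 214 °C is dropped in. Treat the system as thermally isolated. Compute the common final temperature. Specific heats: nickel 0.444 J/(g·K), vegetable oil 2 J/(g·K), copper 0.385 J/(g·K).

T_f ≈ 43.2 °C

Energy conservation, ΣQ = 0:
181*0.444*(T − 214) + 145*2*(T − 11.9) + 386*0.385*(T − 11.9) = 0
80.36(T − 214) + 290(T − 11.9) + 148.61(T − 11.9) = 0
(80.36 + 290 + 148.61) T = 80.36*214 + 290*11.9 + 148.61*11.9
T = 22417 / 518.97 = 43.2 °C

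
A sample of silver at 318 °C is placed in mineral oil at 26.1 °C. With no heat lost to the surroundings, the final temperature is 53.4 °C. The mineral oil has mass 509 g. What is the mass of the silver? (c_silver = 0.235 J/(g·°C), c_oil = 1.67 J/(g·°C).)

Heat lost by the silver = heat gained by the oil:
m×0.235×(318 − 53.4) = 509×1.67×(53.4 − 26.1)
62.18 m = 23206  ⇒  m ≈ 373.2 g

m ≈ 373 g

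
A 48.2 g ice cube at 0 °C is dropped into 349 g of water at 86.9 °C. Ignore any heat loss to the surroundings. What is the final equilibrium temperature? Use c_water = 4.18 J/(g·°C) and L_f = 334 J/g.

Sum of m c ΔT and latent-heat terms is zero:
melt ice: 48.2·334 = 16099
  warm the meltwater: 201.48 T
  water: 1458.8(T − 86.9)
1660.3 T = 126771 − 16099 = 110673
T ≈ 66.66 °C (positive, so assuming full melt was valid).

T_f ≈ 66.7 °C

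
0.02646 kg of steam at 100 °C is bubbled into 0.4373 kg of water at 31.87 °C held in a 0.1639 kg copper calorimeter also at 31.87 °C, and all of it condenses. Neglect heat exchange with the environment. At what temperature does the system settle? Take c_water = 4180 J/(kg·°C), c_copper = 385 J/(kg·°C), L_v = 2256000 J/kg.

T_f ≈ 65.5 °C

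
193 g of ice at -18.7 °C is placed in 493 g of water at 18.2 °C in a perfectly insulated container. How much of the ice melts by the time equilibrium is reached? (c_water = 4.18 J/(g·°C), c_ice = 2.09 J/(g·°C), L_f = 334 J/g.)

m_melted ≈ 89.7 g

Heat available from the water dropping to 0 °C: 493·4.18·18.2 = 37505 J.
Warming the ice to 0 °C takes 193·2.09·18.7 = 7543 J, leaving 29962 J for melting.
To melt every bit of ice: 193·334 = 64462 J.
Since 29962 < 64462 J, not all the ice melts; equilibrium is at 0 °C.
Mass melted = 29962/334 ≈ 89.71 g.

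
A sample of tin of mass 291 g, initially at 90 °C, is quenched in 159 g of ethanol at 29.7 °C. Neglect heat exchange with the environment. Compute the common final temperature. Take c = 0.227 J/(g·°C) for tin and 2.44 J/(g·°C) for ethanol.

T_f ≈ 38.5 °C

T_f = Σ m_i c_i T_i / Σ m_i c_i:
T_f = (66.06·90 + 387.96·29.7) / (66.06 + 387.96)
    = 17468 / 454.02 ≈ 38.47 °C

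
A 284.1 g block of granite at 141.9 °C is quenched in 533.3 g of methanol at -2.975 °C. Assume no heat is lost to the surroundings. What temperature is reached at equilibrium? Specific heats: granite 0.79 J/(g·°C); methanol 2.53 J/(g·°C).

T_f = Σ m_i c_i T_i / Σ m_i c_i:
T_f = (224.44*141.9 + 1349.2*(-2.975)) / (224.44 + 1349.2)
    = 27834 / 1573.7 ≈ 17.69 °C

T_f ≈ 17.7 °C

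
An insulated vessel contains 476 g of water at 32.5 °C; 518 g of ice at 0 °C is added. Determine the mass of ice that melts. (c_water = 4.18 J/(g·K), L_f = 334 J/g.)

m_melted ≈ 194 g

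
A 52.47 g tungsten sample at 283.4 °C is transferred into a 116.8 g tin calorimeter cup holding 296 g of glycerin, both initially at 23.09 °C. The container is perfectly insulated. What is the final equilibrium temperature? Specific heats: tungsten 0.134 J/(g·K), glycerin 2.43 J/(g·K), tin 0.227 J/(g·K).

T_f ≈ 25.5 °C

Conservation of energy gives ΣQ = 0:
52.47*0.134*(T − 283.4) + 296*2.43*(T − 23.09) + 116.8*0.227*(T − 23.09) = 0
7.031(T − 283.4) + 719.28(T − 23.09) + 26.51(T − 23.09) = 0
(7.031 + 719.28 + 26.51) T = 7.031*283.4 + 719.28*23.09 + 26.51*23.09
T = 19213 / 752.82 = 25.5 °C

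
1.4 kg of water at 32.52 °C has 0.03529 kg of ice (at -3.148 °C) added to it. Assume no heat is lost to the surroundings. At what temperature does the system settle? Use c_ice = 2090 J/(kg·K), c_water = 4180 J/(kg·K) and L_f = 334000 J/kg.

T_f ≈ 29.7 °C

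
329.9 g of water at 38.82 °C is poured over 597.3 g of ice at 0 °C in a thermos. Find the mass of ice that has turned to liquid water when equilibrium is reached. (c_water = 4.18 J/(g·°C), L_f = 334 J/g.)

m_melted ≈ 160 g

Cooling the water to 0 °C releases 329.9×4.18×38.82 = 53532 J.
To melt every bit of ice: 597.3×334 = 199498 J.
Since 53532 < 199498 J, not all the ice melts; equilibrium is at 0 °C.
Mass melted = 53532/334 ≈ 160.3 g.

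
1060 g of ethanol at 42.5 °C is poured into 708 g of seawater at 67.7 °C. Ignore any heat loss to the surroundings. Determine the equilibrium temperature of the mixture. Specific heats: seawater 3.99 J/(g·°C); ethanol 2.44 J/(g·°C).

T_f is the heat-capacity-weighted average of the initial temperatures:
T_f = (2824.9×67.7 + 2586.4×42.5) / (2824.9 + 2586.4)
    = 301169 / 5411.3 ≈ 55.66 °C

T_f ≈ 55.7 °C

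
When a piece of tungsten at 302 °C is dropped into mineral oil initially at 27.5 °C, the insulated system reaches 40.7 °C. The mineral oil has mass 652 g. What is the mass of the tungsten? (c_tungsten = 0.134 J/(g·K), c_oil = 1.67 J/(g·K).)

Setting the total heat transfer to zero:
m·0.134·(40.7 − 302) + 652·1.67·(40.7 − 27.5) = 0
-35.01 m = -14373
m = -14373/-35.01 ≈ 410.5 g

m ≈ 410 g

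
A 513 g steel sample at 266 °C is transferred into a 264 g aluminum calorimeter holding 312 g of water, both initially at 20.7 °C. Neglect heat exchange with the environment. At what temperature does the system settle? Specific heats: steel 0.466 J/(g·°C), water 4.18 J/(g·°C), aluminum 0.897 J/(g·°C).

T_f ≈ 53.6 °C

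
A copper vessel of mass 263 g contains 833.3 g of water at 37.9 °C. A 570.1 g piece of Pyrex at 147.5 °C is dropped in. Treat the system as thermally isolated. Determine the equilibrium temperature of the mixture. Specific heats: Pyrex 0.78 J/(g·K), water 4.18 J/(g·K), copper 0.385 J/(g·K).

With ΣQ=0 the equilibrium temperature is the m·c-weighted mean:
T_f = (444.68·147.5 + 3483.2·37.9 + 101.25·37.9) / (444.68 + 3483.2 + 101.25)
    = 201441 / 4029.1 ≈ 50.00 °C

T_f ≈ 50.0 °C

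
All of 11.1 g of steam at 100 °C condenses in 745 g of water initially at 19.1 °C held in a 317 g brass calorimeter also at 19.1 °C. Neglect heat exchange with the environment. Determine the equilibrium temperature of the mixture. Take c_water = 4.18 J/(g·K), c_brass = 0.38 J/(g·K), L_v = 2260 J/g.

T_f ≈ 27.9 °C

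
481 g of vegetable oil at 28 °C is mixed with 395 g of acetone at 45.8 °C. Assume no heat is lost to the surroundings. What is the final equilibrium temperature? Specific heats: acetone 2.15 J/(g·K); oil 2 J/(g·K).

T_f ≈ 36.3 °C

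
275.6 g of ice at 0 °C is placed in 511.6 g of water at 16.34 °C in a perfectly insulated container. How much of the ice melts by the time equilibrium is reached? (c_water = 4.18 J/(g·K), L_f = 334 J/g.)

m_melted ≈ 105 g

Cooling the water to 0 °C releases 511.6·4.18·16.34 = 34943 J.
Fully melting the ice requires m_ice L_f = 275.6·334 = 92050 J.
Since 34943 < 92050 J, not all the ice melts; equilibrium is at 0 °C.
m_melt = 34943 / L_f = 104.6 g.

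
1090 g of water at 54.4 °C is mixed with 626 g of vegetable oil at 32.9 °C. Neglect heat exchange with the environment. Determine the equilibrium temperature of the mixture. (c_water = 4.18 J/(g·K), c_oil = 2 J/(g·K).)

Heat lost by the water equals heat gained by the oil:
1090·4.18·(54.4 − T) = 626·2·(T − 32.9)
4556.2(54.4 − T) = 1252(T − 32.9)
5808.2 T = 289048  ⇒  T ≈ 49.77 °C

T_f ≈ 49.8 °C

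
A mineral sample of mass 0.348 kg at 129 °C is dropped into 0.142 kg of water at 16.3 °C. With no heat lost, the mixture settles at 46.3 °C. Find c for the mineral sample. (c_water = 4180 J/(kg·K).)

m_s c (T_s − T_f) = m_water c_water (T_f − T_0):
0.348×c×(129 − 46.3) = 0.142×4180×(46.3 − 16.3)
28.78 c = 17807  ⇒  c ≈ 618.7 J/(kg·K)

c ≈ 619 J/(kg·K)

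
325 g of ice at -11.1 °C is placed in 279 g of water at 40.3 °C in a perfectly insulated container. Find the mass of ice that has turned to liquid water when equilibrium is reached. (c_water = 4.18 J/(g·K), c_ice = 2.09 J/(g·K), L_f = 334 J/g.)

Cooling the water to 0 °C releases 279·4.18·40.3 = 46999 J.
Of that, 325·2.09·11.1 = 7539.7 J goes to bring the ice to 0 °C, leaving 39459 J.
To melt every bit of ice: 325·334 = 108550 J.
That's not enough to melt it all — equilibrium is at 0 °C with ice remaining.
Mass melted = 39459/334 ≈ 118.1 g.

m_melted ≈ 118 g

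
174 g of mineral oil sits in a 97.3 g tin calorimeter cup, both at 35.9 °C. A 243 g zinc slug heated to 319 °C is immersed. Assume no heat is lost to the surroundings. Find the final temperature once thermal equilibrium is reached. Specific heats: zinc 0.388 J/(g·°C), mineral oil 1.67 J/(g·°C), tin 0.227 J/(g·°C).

T_f ≈ 101.5 °C

T_f is the heat-capacity-weighted average of the initial temperatures:
T_f = (94.28·319 + 290.58·35.9 + 22.09·35.9) / (94.28 + 290.58 + 22.09)
    = 41301 / 406.95 ≈ 101.49 °C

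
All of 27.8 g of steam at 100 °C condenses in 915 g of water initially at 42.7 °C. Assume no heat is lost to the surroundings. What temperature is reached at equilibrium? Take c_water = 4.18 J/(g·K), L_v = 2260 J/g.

Energy balance with sensible and latent terms:
latent heat released on condensation: 27.8×2260 = 62828; condensed water 100 °C→T: 116.2(T − 100); original water: 3824.7(T − 42.7)
3940.9 T = 62828 + 11620 + 163315 = 237763
T ≈ 60.33 °C, under the boiling point, so the assumption holds.

T_f ≈ 60.3 °C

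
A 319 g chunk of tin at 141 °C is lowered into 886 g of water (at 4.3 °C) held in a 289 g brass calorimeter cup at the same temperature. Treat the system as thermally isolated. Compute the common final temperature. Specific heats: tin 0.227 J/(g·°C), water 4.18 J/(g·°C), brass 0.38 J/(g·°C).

Let T be the final temperature. ΣQ_i = 0:
319·0.227·(T − 141) + 886·4.18·(T − 4.3) + 289·0.38·(T − 4.3) = 0
(72.41 + 3703.5 + 109.82) T = 72.41·141 + 3703.5·4.3 + 109.82·4.3
T = 26607/3885.7 ≈ 6.85 °C

T_f ≈ 6.8 °C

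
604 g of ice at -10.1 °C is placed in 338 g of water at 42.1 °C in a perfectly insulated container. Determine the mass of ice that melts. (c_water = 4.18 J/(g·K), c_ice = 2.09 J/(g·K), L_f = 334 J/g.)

m_melted ≈ 140 g

Heat available from the water dropping to 0 °C: 338×4.18×42.1 = 59481 J.
Warming the ice to 0 °C takes 604×2.09×10.1 = 12750 J, leaving 46731 J for melting.
Fully melting the ice requires m_ice L_f = 604×334 = 201736 J.
46731 J < 201736 J, so only part of the ice melts and the system sits at 0 °C.
m_melted×334 = 46731  ⇒  m_melted ≈ 139.9 g.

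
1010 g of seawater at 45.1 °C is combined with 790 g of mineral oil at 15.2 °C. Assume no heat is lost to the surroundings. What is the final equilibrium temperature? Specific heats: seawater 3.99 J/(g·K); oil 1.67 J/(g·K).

T_f ≈ 37.7 °C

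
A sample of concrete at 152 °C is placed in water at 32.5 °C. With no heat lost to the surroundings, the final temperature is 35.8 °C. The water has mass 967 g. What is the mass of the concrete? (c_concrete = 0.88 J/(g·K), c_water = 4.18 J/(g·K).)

m ≈ 130 g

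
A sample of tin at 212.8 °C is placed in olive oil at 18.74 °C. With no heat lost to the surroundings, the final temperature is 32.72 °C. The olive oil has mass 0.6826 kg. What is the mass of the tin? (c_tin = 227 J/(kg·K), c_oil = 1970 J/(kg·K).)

Net heat exchanged in the isolated system is zero:
m·227·(32.72 − 212.8) + 0.6826·1970·(32.72 − 18.74) = 0
-40878 m = -18799
m = -18799/-40878 ≈ 0.4599 kg

m ≈ 0.46 kg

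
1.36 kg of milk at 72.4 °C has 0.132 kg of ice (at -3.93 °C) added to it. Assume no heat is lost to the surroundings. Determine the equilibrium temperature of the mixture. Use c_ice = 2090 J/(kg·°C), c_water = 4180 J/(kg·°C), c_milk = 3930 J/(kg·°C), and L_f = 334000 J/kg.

T_f ≈ 58.0 °C

Setting the total heat transfer to zero:
warm ice to 0 °C: 0.132×2090×(0 − (-3.93)) = 1084.2; fusion: m_ice L_f = 0.132×334000 = 44088; warm the meltwater: 551.76 T; milk cools: 1.36×3930×(T − 72.4) = 5344.8(T − 72.4)
5896.6 T = 386964 − 45172 = 341791
T ≈ 57.96 °C. Since T > 0 °C, the all-ice-melts assumption holds.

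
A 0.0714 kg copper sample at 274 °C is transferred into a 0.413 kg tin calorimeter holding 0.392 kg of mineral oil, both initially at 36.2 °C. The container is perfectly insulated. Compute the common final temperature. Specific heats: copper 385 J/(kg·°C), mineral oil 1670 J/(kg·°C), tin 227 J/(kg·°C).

T_f ≈ 44.6 °C

Let T be the final temperature. ΣQ_i = 0:
0.0714*385*(T − 274) + 0.392*1670*(T − 36.2) + 0.413*227*(T − 36.2) = 0
27.49(T − 274) + 654.64(T − 36.2) + 93.75(T − 36.2) = 0
(27.49 + 654.64 + 93.75) T = 27.49*274 + 654.64*36.2 + 93.75*36.2
T ≈ 44.63 °C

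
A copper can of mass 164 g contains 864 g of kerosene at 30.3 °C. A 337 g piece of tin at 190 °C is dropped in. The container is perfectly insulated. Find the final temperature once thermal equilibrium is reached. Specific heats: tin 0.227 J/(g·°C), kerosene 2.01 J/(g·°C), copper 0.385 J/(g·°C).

Taking heat into each body as positive, Σ m c ΔT = 0:
337*0.227*(T − 190) + 864*2.01*(T − 30.3) + 164*0.385*(T − 30.3) = 0
76.5(T − 190) + 1736.6(T − 30.3) + 63.14(T − 30.3) = 0
(76.5 + 1736.6 + 63.14) T = 76.5*190 + 1736.6*30.3 + 63.14*30.3
T = 69068/1876.3 ≈ 36.81 °C

T_f ≈ 36.8 °C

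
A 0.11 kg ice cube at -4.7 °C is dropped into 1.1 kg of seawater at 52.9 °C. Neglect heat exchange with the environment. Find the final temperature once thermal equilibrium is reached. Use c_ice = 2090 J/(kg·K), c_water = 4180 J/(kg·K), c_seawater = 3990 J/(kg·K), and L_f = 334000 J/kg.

T_f ≈ 40.1 °C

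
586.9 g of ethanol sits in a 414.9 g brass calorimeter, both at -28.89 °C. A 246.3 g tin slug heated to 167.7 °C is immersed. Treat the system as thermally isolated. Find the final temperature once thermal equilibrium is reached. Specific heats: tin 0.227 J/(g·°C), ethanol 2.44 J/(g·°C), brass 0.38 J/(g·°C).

Setting the total heat transfer to zero:
246.3×0.227×(T − 167.7) + 586.9×2.44×(T − (-28.89)) + 414.9×0.38×(T − (-28.89)) = 0
(55.91 + 1432 + 157.66) T = 55.91×167.7 + 1432×(-28.89) + 157.66×(-28.89)
T = -36550/1645.6 ≈ -22.21 °C

T_f ≈ -22.2 °C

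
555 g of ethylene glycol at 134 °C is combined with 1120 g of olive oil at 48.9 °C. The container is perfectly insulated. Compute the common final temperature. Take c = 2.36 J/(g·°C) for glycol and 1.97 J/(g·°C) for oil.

T_f ≈ 80.6 °C

Energy conservation, ΣQ = 0:
555·2.36·(T − 134) + 1120·1.97·(T − 48.9) = 0
1309.8(T − 134) + 2206.4(T − 48.9) = 0
3516.2 T = 283406
T = 283406/3516.2 ≈ 80.60 °C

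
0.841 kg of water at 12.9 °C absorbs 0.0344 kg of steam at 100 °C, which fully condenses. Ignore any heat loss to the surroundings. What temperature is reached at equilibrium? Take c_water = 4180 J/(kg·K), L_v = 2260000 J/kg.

Setting the total heat transfer to zero:
latent heat released on condensation: 0.0344×2260000 = 77744; condensate cools 100→T: 0.0344×4180×(T − 100) = 143.79(T − 100); original water: 3515.4(T − 12.9)
3659.2 T = 77744 + 14379 + 45348 = 137472
T ≈ 37.57 °C (< 100 °C, so full condensation is consistent).

T_f ≈ 37.6 °C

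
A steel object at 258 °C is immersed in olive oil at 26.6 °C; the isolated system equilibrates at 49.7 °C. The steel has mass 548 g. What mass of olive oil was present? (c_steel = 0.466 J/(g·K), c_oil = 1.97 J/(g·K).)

Net heat exchanged in the isolated system is zero:
548×0.466×(49.7 − 258) + m×1.97×(49.7 − 26.6) = 0
45.51 m = 53193
m = 53193/45.51 ≈ 1169 g

m ≈ 1170 g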